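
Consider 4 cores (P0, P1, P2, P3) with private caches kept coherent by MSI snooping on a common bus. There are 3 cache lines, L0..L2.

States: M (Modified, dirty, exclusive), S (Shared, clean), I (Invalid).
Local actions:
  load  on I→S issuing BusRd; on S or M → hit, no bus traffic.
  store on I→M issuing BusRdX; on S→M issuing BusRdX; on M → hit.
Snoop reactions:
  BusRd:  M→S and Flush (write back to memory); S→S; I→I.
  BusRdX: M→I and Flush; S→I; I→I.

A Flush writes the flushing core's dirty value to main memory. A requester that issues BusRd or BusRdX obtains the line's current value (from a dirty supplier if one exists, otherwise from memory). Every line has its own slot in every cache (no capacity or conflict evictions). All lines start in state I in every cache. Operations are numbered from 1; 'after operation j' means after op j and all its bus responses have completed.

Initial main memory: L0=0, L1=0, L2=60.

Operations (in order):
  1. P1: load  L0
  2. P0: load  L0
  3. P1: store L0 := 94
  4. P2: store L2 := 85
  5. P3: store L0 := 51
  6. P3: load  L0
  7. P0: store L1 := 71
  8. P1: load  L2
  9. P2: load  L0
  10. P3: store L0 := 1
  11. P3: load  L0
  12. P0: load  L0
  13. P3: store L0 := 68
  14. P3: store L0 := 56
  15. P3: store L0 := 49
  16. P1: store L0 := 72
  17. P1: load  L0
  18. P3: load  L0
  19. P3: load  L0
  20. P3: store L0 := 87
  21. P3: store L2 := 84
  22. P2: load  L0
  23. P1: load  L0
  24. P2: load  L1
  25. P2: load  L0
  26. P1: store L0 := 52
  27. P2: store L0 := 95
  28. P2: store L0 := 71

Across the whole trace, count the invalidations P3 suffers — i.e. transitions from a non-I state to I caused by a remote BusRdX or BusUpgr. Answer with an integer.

invalidations = 2

[1] P1: load  L0 | P0:I, P1:S(0), P2:I, P3:I | bus: BusRd
[2] P0: load  L0 | P0:S(0), P1:S(0), P2:I, P3:I | bus: BusRd
[3] P1: store L0 := 94 | P0:I, P1:M(94), P2:I, P3:I | bus: BusRdX
[4] P2: store L2 := 85 | P0:I, P1:I, P2:M(85), P3:I | bus: BusRdX
[5] P3: store L0 := 51 | P0:I, P1:I, P2:I, P3:M(51) | bus: BusRdX,Flush
[6] P3: load  L0 | P0:I, P1:I, P2:I, P3:M(51) | bus: none
[7] P0: store L1 := 71 | P0:M(71), P1:I, P2:I, P3:I | bus: BusRdX
[8] P1: load  L2 | P0:I, P1:S(85), P2:S(85), P3:I | bus: BusRd,Flush
[9] P2: load  L0 | P0:I, P1:I, P2:S(51), P3:S(51) | bus: BusRd,Flush
[10] P3: store L0 := 1 | P0:I, P1:I, P2:I, P3:M(1) | bus: BusRdX
[11] P3: load  L0 | P0:I, P1:I, P2:I, P3:M(1) | bus: none
[12] P0: load  L0 | P0:S(1), P1:I, P2:I, P3:S(1) | bus: BusRd,Flush
[13] P3: store L0 := 68 | P0:I, P1:I, P2:I, P3:M(68) | bus: BusRdX
[14] P3: store L0 := 56 | P0:I, P1:I, P2:I, P3:M(56) | bus: none
[15] P3: store L0 := 49 | P0:I, P1:I, P2:I, P3:M(49) | bus: none
[16] P1: store L0 := 72 | P0:I, P1:M(72), P2:I, P3:I | bus: BusRdX,Flush
[17] P1: load  L0 | P0:I, P1:M(72), P2:I, P3:I | bus: none
[18] P3: load  L0 | P0:I, P1:S(72), P2:I, P3:S(72) | bus: BusRd,Flush
[19] P3: load  L0 | P0:I, P1:S(72), P2:I, P3:S(72) | bus: none
[20] P3: store L0 := 87 | P0:I, P1:I, P2:I, P3:M(87) | bus: BusRdX
[21] P3: store L2 := 84 | P0:I, P1:I, P2:I, P3:M(84) | bus: BusRdX
[22] P2: load  L0 | P0:I, P1:I, P2:S(87), P3:S(87) | bus: BusRd,Flush
[23] P1: load  L0 | P0:I, P1:S(87), P2:S(87), P3:S(87) | bus: BusRd
[24] P2: load  L1 | P0:S(71), P1:I, P2:S(71), P3:I | bus: BusRd,Flush
[25] P2: load  L0 | P0:I, P1:S(87), P2:S(87), P3:S(87) | bus: none
[26] P1: store L0 := 52 | P0:I, P1:M(52), P2:I, P3:I | bus: BusRdX
[27] P2: store L0 := 95 | P0:I, P1:I, P2:M(95), P3:I | bus: BusRdX,Flush
[28] P2: store L0 := 71 | P0:I, P1:I, P2:M(71), P3:I | bus: none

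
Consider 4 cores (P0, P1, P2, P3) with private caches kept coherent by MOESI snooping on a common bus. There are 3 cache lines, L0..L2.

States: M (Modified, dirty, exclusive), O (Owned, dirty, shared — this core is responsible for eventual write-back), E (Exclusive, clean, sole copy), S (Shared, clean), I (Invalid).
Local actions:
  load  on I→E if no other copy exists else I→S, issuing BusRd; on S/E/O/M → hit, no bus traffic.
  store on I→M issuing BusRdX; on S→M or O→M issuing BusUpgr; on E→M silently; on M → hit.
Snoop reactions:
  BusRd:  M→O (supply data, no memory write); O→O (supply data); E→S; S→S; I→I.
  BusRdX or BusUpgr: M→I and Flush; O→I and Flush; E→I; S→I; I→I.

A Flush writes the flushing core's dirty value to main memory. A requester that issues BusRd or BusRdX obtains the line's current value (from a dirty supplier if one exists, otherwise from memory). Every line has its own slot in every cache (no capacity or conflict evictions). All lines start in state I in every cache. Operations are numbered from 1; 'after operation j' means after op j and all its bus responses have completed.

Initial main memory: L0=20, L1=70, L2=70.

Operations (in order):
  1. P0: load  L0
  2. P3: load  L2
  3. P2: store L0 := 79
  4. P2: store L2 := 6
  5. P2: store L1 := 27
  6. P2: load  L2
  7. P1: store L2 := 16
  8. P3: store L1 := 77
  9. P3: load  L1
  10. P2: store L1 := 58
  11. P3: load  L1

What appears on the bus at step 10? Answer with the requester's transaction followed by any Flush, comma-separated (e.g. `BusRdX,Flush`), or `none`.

bus = BusRdX,Flush

step 1: P0: load  L0  ⟶  EIII  (L0)  txn=BusRd  M[L0]=20
step 2: P3: load  L2  ⟶  IIIE  (L2)  txn=BusRd  M[L2]=70
step 3: P2: store L0 := 79  ⟶  IIMI  (L0)  txn=BusRdX  M[L0]=20
step 4: P2: store L2 := 6  ⟶  IIMI  (L2)  txn=BusRdX  M[L2]=70
step 5: P2: store L1 := 27  ⟶  IIMI  (L1)  txn=BusRdX  M[L1]=70
step 6: P2: load  L2  ⟶  IIMI  (L2)  txn=∅  M[L2]=70
step 7: P1: store L2 := 16  ⟶  IMII  (L2)  txn=BusRdX+Flush  M[L2]=6
step 8: P3: store L1 := 77  ⟶  IIIM  (L1)  txn=BusRdX+Flush  M[L1]=27
step 9: P3: load  L1  ⟶  IIIM  (L1)  txn=∅  M[L1]=27
step 10: P2: store L1 := 58  ⟶  IIMI  (L1)  txn=BusRdX+Flush  M[L1]=77
step 11: P3: load  L1  ⟶  IIOS  (L1)  txn=BusRd  M[L1]=77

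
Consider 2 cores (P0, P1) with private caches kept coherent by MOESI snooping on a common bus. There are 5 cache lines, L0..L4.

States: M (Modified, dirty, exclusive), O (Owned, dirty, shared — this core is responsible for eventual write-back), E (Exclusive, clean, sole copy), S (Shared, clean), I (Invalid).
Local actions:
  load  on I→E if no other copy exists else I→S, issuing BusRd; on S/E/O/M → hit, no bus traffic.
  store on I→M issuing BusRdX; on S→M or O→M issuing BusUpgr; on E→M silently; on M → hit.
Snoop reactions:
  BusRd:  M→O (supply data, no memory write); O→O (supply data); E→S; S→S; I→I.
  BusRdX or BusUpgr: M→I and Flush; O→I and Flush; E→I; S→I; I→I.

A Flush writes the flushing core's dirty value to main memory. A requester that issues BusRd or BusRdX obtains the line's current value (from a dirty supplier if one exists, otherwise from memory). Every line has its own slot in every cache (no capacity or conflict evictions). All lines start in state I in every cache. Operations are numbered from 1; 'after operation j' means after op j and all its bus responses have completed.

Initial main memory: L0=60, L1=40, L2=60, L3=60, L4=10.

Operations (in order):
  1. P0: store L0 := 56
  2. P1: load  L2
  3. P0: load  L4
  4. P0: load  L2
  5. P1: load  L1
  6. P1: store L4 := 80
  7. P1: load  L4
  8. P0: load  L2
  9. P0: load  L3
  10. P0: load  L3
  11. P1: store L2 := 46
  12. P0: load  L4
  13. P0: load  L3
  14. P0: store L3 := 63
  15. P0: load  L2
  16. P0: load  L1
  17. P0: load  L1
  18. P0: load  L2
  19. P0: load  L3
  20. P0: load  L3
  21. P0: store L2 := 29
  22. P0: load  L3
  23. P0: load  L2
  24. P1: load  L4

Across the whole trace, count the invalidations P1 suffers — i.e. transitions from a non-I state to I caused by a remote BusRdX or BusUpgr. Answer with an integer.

invalidations = 1

1. P0: store L0 := 56  bus=[BusRdX]  L0: P0=M P1=I  mem[L0]=60
2. P1: load  L2  bus=[BusRd]  L2: P0=I P1=E  mem[L2]=60
3. P0: load  L4  bus=[BusRd]  L4: P0=E P1=I  mem[L4]=10
4. P0: load  L2  bus=[BusRd]  L2: P0=S P1=S  mem[L2]=60
5. P1: load  L1  bus=[BusRd]  L1: P0=I P1=E  mem[L1]=40
6. P1: store L4 := 80  bus=[BusRdX]  L4: P0=I P1=M  mem[L4]=10
7. P1: load  L4  bus=[-]  L4: P0=I P1=M  mem[L4]=10
8. P0: load  L2  bus=[-]  L2: P0=S P1=S  mem[L2]=60
9. P0: load  L3  bus=[BusRd]  L3: P0=E P1=I  mem[L3]=60
10. P0: load  L3  bus=[-]  L3: P0=E P1=I  mem[L3]=60
11. P1: store L2 := 46  bus=[BusUpgr]  L2: P0=I P1=M  mem[L2]=60
12. P0: load  L4  bus=[BusRd]  L4: P0=S P1=O  mem[L4]=10
13. P0: load  L3  bus=[-]  L3: P0=E P1=I  mem[L3]=60
14. P0: store L3 := 63  bus=[-]  L3: P0=M P1=I  mem[L3]=60
15. P0: load  L2  bus=[BusRd]  L2: P0=S P1=O  mem[L2]=60
16. P0: load  L1  bus=[BusRd]  L1: P0=S P1=S  mem[L1]=40
17. P0: load  L1  bus=[-]  L1: P0=S P1=S  mem[L1]=40
18. P0: load  L2  bus=[-]  L2: P0=S P1=O  mem[L2]=60
19. P0: load  L3  bus=[-]  L3: P0=M P1=I  mem[L3]=60
20. P0: load  L3  bus=[-]  L3: P0=M P1=I  mem[L3]=60
21. P0: store L2 := 29  bus=[BusUpgr,Flush]  L2: P0=M P1=I  mem[L2]=46
22. P0: load  L3  bus=[-]  L3: P0=M P1=I  mem[L3]=60
23. P0: load  L2  bus=[-]  L2: P0=M P1=I  mem[L2]=46
24. P1: load  L4  bus=[-]  L4: P0=S P1=O  mem[L4]=10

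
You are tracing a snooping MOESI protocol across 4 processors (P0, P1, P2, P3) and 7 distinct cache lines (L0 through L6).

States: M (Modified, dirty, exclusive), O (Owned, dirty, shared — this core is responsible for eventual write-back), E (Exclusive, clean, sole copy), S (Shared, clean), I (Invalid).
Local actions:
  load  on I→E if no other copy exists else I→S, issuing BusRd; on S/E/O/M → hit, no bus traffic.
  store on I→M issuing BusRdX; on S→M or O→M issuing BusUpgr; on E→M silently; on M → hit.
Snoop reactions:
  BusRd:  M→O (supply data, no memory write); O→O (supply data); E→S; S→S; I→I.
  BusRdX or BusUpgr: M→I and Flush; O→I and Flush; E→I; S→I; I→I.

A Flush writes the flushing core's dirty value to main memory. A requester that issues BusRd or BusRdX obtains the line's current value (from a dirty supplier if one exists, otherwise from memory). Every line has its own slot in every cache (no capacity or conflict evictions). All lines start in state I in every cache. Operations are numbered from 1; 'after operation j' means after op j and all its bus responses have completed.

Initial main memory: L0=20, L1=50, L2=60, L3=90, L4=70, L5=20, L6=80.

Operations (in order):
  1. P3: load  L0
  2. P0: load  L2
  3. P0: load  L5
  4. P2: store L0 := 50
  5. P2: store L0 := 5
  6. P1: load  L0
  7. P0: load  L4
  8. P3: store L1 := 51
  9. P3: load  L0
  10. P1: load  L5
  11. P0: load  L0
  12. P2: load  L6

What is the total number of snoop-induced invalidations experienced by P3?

[1] P3: load  L0 | P0:I, P1:I, P2:I, P3:E(20) | bus: BusRd
[2] P0: load  L2 | P0:E(60), P1:I, P2:I, P3:I | bus: BusRd
[3] P0: load  L5 | P0:E(20), P1:I, P2:I, P3:I | bus: BusRd
[4] P2: store L0 := 50 | P0:I, P1:I, P2:M(50), P3:I | bus: BusRdX
[5] P2: store L0 := 5 | P0:I, P1:I, P2:M(5), P3:I | bus: none
[6] P1: load  L0 | P0:I, P1:S(5), P2:O(5), P3:I | bus: BusRd
[7] P0: load  L4 | P0:E(70), P1:I, P2:I, P3:I | bus: BusRd
[8] P3: store L1 := 51 | P0:I, P1:I, P2:I, P3:M(51) | bus: BusRdX
[9] P3: load  L0 | P0:I, P1:S(5), P2:O(5), P3:S(5) | bus: BusRd
[10] P1: load  L5 | P0:S(20), P1:S(20), P2:I, P3:I | bus: BusRd
[11] P0: load  L0 | P0:S(5), P1:S(5), P2:O(5), P3:S(5) | bus: BusRd
[12] P2: load  L6 | P0:I, P1:I, P2:E(80), P3:I | bus: BusRd

invalidations = 1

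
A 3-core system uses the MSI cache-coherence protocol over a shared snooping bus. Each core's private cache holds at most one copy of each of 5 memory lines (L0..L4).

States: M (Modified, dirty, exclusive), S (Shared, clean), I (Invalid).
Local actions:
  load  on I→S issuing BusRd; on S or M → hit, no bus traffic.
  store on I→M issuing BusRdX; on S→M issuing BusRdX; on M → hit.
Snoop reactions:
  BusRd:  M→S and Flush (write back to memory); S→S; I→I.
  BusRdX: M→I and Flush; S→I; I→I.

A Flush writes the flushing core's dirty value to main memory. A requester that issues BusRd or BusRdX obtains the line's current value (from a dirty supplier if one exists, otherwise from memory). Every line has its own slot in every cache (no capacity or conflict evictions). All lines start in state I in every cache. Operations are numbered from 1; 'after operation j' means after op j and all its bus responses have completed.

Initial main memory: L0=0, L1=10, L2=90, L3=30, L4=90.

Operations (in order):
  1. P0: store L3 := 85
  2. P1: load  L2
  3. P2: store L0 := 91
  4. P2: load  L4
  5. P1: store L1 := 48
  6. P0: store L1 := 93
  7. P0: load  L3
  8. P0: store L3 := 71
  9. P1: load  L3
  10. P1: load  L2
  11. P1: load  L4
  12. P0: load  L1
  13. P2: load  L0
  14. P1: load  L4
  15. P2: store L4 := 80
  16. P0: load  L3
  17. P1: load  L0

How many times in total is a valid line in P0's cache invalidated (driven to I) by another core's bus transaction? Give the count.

invalidations = 0

  op1 P0: store L3 := 85 → M/I/I on L3; bus BusRdX; mem=30
  op2 P1: load  L2 → I/S/I on L2; bus BusRd; mem=90
  op3 P2: store L0 := 91 → I/I/M on L0; bus BusRdX; mem=0
  op4 P2: load  L4 → I/I/S on L4; bus BusRd; mem=90
  op5 P1: store L1 := 48 → I/M/I on L1; bus BusRdX; mem=10
  op6 P0: store L1 := 93 → M/I/I on L1; bus BusRdX Flush; mem=48
  op7 P0: load  L3 → M/I/I on L3; bus (none); mem=30
  op8 P0: store L3 := 71 → M/I/I on L3; bus (none); mem=30
  op9 P1: load  L3 → S/S/I on L3; bus BusRd Flush; mem=71
  op10 P1: load  L2 → I/S/I on L2; bus (none); mem=90
  op11 P1: load  L4 → I/S/S on L4; bus BusRd; mem=90
  op12 P0: load  L1 → M/I/I on L1; bus (none); mem=48
  op13 P2: load  L0 → I/I/M on L0; bus (none); mem=0
  op14 P1: load  L4 → I/S/S on L4; bus (none); mem=90
  op15 P2: store L4 := 80 → I/I/M on L4; bus BusRdX; mem=90
  op16 P0: load  L3 → S/S/I on L3; bus (none); mem=71
  op17 P1: load  L0 → I/S/S on L0; bus BusRd Flush; mem=91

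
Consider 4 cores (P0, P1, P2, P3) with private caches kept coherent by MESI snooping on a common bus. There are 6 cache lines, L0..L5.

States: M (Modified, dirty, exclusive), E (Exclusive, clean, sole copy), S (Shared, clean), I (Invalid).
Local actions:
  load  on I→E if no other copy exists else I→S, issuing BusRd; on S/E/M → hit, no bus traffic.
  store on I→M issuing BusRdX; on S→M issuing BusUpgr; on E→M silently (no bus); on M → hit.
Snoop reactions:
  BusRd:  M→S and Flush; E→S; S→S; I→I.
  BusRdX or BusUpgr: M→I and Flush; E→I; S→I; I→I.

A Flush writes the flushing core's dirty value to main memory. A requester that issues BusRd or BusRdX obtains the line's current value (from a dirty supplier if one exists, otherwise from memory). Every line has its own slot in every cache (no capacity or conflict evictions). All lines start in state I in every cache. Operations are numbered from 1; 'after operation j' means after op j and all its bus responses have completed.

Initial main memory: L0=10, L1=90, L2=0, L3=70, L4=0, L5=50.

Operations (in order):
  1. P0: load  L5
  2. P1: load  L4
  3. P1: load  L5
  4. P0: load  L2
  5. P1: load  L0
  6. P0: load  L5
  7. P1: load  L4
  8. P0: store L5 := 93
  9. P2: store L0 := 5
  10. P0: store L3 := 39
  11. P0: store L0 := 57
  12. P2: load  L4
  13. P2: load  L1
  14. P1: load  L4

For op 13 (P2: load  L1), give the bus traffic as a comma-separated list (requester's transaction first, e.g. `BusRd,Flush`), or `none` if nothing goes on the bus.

  op1 P0: load  L5 → E/I/I/I on L5; bus BusRd; mem=50
  op2 P1: load  L4 → I/E/I/I on L4; bus BusRd; mem=0
  op3 P1: load  L5 → S/S/I/I on L5; bus BusRd; mem=50
  op4 P0: load  L2 → E/I/I/I on L2; bus BusRd; mem=0
  op5 P1: load  L0 → I/E/I/I on L0; bus BusRd; mem=10
  op6 P0: load  L5 → S/S/I/I on L5; bus (none); mem=50
  op7 P1: load  L4 → I/E/I/I on L4; bus (none); mem=0
  op8 P0: store L5 := 93 → M/I/I/I on L5; bus BusUpgr; mem=50
  op9 P2: store L0 := 5 → I/I/M/I on L0; bus BusRdX; mem=10
  op10 P0: store L3 := 39 → M/I/I/I on L3; bus BusRdX; mem=70
  op11 P0: store L0 := 57 → M/I/I/I on L0; bus BusRdX Flush; mem=5
  op12 P2: load  L4 → I/S/S/I on L4; bus BusRd; mem=0
  op13 P2: load  L1 → I/I/E/I on L1; bus BusRd; mem=90
  op14 P1: load  L4 → I/S/S/I on L4; bus (none); mem=0

bus = BusRd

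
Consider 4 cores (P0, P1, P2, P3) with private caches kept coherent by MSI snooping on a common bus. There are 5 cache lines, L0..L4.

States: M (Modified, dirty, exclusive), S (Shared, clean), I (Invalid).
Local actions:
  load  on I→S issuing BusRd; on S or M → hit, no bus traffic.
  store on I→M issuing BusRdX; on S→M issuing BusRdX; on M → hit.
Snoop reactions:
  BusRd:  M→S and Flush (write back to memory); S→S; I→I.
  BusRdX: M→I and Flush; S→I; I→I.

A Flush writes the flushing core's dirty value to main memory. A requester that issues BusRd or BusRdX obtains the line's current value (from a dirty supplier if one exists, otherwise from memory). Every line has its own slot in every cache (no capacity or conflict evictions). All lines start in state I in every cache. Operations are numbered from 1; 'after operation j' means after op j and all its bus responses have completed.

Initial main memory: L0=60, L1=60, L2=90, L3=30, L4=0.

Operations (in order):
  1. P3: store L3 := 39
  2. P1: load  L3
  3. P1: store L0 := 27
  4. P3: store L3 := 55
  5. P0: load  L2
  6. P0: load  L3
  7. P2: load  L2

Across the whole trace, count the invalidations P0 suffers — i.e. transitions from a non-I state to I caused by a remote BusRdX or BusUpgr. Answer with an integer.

invalidations = 0

  op1 P3: store L3 := 39 → I/I/I/M on L3; bus BusRdX; mem=30
  op2 P1: load  L3 → I/S/I/S on L3; bus BusRd Flush; mem=39
  op3 P1: store L0 := 27 → I/M/I/I on L0; bus BusRdX; mem=60
  op4 P3: store L3 := 55 → I/I/I/M on L3; bus BusRdX; mem=39
  op5 P0: load  L2 → S/I/I/I on L2; bus BusRd; mem=90
  op6 P0: load  L3 → S/I/I/S on L3; bus BusRd Flush; mem=55
  op7 P2: load  L2 → S/I/S/I on L2; bus BusRd; mem=90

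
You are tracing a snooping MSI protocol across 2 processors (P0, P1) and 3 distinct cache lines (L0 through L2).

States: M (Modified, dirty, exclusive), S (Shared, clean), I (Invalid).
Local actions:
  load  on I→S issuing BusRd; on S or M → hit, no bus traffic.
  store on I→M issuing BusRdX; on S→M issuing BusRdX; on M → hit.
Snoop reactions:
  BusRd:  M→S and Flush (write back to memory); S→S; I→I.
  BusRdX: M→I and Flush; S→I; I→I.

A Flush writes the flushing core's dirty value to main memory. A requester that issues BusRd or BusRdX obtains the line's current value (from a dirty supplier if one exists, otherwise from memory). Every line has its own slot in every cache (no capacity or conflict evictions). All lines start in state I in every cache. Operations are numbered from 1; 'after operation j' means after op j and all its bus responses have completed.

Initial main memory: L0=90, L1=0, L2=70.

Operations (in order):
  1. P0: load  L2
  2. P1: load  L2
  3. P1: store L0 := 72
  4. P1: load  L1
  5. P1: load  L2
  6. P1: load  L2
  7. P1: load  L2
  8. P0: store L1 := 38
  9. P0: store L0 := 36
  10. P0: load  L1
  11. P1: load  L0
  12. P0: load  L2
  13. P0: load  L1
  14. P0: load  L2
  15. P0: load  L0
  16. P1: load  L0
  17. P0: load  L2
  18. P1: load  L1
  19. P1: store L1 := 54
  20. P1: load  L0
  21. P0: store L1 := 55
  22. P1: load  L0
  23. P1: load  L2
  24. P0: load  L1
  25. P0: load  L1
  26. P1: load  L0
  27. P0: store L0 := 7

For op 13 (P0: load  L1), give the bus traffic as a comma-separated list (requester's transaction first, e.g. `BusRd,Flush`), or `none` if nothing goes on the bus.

[1] P0: load  L2 | P0:S(70), P1:I | bus: BusRd
[2] P1: load  L2 | P0:S(70), P1:S(70) | bus: BusRd
[3] P1: store L0 := 72 | P0:I, P1:M(72) | bus: BusRdX
[4] P1: load  L1 | P0:I, P1:S(0) | bus: BusRd
[5] P1: load  L2 | P0:S(70), P1:S(70) | bus: none
[6] P1: load  L2 | P0:S(70), P1:S(70) | bus: none
[7] P1: load  L2 | P0:S(70), P1:S(70) | bus: none
[8] P0: store L1 := 38 | P0:M(38), P1:I | bus: BusRdX
[9] P0: store L0 := 36 | P0:M(36), P1:I | bus: BusRdX,Flush
[10] P0: load  L1 | P0:M(38), P1:I | bus: none
[11] P1: load  L0 | P0:S(36), P1:S(36) | bus: BusRd,Flush
[12] P0: load  L2 | P0:S(70), P1:S(70) | bus: none
[13] P0: load  L1 | P0:M(38), P1:I | bus: none
[14] P0: load  L2 | P0:S(70), P1:S(70) | bus: none
[15] P0: load  L0 | P0:S(36), P1:S(36) | bus: none
[16] P1: load  L0 | P0:S(36), P1:S(36) | bus: none
[17] P0: load  L2 | P0:S(70), P1:S(70) | bus: none
[18] P1: load  L1 | P0:S(38), P1:S(38) | bus: BusRd,Flush
[19] P1: store L1 := 54 | P0:I, P1:M(54) | bus: BusRdX
[20] P1: load  L0 | P0:S(36), P1:S(36) | bus: none
[21] P0: store L1 := 55 | P0:M(55), P1:I | bus: BusRdX,Flush
[22] P1: load  L0 | P0:S(36), P1:S(36) | bus: none
[23] P1: load  L2 | P0:S(70), P1:S(70) | bus: none
[24] P0: load  L1 | P0:M(55), P1:I | bus: none
[25] P0: load  L1 | P0:M(55), P1:I | bus: none
[26] P1: load  L0 | P0:S(36), P1:S(36) | bus: none
[27] P0: store L0 := 7 | P0:M(7), P1:I | bus: BusRdX

bus = none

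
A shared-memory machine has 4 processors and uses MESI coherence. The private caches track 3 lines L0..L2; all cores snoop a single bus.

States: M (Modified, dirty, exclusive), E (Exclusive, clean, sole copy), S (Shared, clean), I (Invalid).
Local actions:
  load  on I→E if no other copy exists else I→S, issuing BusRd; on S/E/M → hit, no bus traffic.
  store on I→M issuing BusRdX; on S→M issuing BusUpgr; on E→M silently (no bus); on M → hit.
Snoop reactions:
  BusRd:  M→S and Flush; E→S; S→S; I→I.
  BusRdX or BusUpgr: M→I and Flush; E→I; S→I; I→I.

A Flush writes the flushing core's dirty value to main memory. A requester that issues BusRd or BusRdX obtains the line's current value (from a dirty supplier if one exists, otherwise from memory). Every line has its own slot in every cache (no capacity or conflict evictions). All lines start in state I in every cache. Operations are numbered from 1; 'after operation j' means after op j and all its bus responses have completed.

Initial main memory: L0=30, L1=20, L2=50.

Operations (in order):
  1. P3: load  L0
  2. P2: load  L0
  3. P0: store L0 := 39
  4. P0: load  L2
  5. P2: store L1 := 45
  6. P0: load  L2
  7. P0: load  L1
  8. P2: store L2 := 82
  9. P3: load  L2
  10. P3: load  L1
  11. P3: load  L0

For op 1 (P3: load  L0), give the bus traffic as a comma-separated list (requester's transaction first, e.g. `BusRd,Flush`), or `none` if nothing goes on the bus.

[1] P3: load  L0 | P0:I, P1:I, P2:I, P3:E(30) | bus: BusRd
[2] P2: load  L0 | P0:I, P1:I, P2:S(30), P3:S(30) | bus: BusRd
[3] P0: store L0 := 39 | P0:M(39), P1:I, P2:I, P3:I | bus: BusRdX
[4] P0: load  L2 | P0:E(50), P1:I, P2:I, P3:I | bus: BusRd
[5] P2: store L1 := 45 | P0:I, P1:I, P2:M(45), P3:I | bus: BusRdX
[6] P0: load  L2 | P0:E(50), P1:I, P2:I, P3:I | bus: none
[7] P0: load  L1 | P0:S(45), P1:I, P2:S(45), P3:I | bus: BusRd,Flush
[8] P2: store L2 := 82 | P0:I, P1:I, P2:M(82), P3:I | bus: BusRdX
[9] P3: load  L2 | P0:I, P1:I, P2:S(82), P3:S(82) | bus: BusRd,Flush
[10] P3: load  L1 | P0:S(45), P1:I, P2:S(45), P3:S(45) | bus: BusRd
[11] P3: load  L0 | P0:S(39), P1:I, P2:I, P3:S(39) | bus: BusRd,Flush

bus = BusRd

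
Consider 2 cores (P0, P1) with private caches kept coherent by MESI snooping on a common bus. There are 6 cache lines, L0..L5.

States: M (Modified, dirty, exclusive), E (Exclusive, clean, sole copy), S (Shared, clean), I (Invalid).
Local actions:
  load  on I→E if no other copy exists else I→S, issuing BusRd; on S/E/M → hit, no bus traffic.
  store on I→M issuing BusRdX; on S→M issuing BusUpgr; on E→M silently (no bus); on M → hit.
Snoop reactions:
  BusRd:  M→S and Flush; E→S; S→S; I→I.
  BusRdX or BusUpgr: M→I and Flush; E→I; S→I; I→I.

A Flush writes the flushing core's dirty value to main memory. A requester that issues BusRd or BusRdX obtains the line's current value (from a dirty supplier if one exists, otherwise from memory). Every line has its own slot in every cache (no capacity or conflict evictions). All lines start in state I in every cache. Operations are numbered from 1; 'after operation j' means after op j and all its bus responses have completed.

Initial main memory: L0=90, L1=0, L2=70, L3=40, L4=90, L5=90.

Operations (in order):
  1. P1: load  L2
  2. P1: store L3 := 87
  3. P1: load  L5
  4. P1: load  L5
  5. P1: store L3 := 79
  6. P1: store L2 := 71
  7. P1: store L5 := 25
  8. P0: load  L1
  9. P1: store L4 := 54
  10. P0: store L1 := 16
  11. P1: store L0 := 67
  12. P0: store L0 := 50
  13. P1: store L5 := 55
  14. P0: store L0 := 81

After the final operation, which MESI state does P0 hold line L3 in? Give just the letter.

state = I

  op1 P1: load  L2 → I/E on L2; bus BusRd; mem=70
  op2 P1: store L3 := 87 → I/M on L3; bus BusRdX; mem=40
  op3 P1: load  L5 → I/E on L5; bus BusRd; mem=90
  op4 P1: load  L5 → I/E on L5; bus (none); mem=90
  op5 P1: store L3 := 79 → I/M on L3; bus (none); mem=40
  op6 P1: store L2 := 71 → I/M on L2; bus (none); mem=70
  op7 P1: store L5 := 25 → I/M on L5; bus (none); mem=90
  op8 P0: load  L1 → E/I on L1; bus BusRd; mem=0
  op9 P1: store L4 := 54 → I/M on L4; bus BusRdX; mem=90
  op10 P0: store L1 := 16 → M/I on L1; bus (none); mem=0
  op11 P1: store L0 := 67 → I/M on L0; bus BusRdX; mem=90
  op12 P0: store L0 := 50 → M/I on L0; bus BusRdX Flush; mem=67
  op13 P1: store L5 := 55 → I/M on L5; bus (none); mem=90
  op14 P0: store L0 := 81 → M/I on L0; bus (none); mem=67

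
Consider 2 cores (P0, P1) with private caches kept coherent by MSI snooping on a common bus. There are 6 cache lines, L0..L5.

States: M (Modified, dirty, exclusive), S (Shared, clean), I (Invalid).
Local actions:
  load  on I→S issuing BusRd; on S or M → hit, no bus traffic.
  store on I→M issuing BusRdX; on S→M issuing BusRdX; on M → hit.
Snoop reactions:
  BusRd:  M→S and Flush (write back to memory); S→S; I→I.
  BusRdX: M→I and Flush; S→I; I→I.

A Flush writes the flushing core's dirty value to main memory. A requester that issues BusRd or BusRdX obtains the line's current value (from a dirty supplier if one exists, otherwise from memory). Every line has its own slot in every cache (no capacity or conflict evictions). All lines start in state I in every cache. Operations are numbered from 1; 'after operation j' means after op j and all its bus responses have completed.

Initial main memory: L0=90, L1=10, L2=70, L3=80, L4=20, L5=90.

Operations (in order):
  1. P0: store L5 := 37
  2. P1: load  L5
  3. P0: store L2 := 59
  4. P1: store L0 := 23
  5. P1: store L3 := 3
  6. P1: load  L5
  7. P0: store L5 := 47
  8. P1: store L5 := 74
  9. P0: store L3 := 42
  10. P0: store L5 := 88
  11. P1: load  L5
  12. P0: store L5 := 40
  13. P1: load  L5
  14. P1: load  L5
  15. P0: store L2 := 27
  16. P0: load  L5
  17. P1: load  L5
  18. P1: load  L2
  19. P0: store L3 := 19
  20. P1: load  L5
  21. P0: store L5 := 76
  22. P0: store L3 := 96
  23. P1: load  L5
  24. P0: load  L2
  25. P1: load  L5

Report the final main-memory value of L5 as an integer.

memory[L5] = 76

[1] P0: store L5 := 37 | P0:M(37), P1:I | bus: BusRdX
[2] P1: load  L5 | P0:S(37), P1:S(37) | bus: BusRd,Flush
[3] P0: store L2 := 59 | P0:M(59), P1:I | bus: BusRdX
[4] P1: store L0 := 23 | P0:I, P1:M(23) | bus: BusRdX
[5] P1: store L3 := 3 | P0:I, P1:M(3) | bus: BusRdX
[6] P1: load  L5 | P0:S(37), P1:S(37) | bus: none
[7] P0: store L5 := 47 | P0:M(47), P1:I | bus: BusRdX
[8] P1: store L5 := 74 | P0:I, P1:M(74) | bus: BusRdX,Flush
[9] P0: store L3 := 42 | P0:M(42), P1:I | bus: BusRdX,Flush
[10] P0: store L5 := 88 | P0:M(88), P1:I | bus: BusRdX,Flush
[11] P1: load  L5 | P0:S(88), P1:S(88) | bus: BusRd,Flush
[12] P0: store L5 := 40 | P0:M(40), P1:I | bus: BusRdX
[13] P1: load  L5 | P0:S(40), P1:S(40) | bus: BusRd,Flush
[14] P1: load  L5 | P0:S(40), P1:S(40) | bus: none
[15] P0: store L2 := 27 | P0:M(27), P1:I | bus: none
[16] P0: load  L5 | P0:S(40), P1:S(40) | bus: none
[17] P1: load  L5 | P0:S(40), P1:S(40) | bus: none
[18] P1: load  L2 | P0:S(27), P1:S(27) | bus: BusRd,Flush
[19] P0: store L3 := 19 | P0:M(19), P1:I | bus: none
[20] P1: load  L5 | P0:S(40), P1:S(40) | bus: none
[21] P0: store L5 := 76 | P0:M(76), P1:I | bus: BusRdX
[22] P0: store L3 := 96 | P0:M(96), P1:I | bus: none
[23] P1: load  L5 | P0:S(76), P1:S(76) | bus: BusRd,Flush
[24] P0: load  L2 | P0:S(27), P1:S(27) | bus: none
[25] P1: load  L5 | P0:S(76), P1:S(76) | bus: none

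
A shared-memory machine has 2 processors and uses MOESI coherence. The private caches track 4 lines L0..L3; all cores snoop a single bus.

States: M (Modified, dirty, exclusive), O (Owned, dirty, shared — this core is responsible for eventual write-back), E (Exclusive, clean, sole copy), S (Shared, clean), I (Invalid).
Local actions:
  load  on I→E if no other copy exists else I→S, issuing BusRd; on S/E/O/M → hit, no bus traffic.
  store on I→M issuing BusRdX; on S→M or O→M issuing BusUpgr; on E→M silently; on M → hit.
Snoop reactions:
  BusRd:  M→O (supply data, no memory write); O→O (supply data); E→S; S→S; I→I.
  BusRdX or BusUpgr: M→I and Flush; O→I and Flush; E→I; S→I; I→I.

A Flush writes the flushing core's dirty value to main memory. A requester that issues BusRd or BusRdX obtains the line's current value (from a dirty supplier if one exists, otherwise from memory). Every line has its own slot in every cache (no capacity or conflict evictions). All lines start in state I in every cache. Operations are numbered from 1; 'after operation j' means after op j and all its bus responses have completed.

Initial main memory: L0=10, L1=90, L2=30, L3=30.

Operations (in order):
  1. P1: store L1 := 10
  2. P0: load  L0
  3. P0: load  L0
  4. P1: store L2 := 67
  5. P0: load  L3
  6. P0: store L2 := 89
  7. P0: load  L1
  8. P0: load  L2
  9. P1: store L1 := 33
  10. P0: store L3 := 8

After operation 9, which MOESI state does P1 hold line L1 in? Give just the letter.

[1] P1: store L1 := 10 | P0:I, P1:M(10) | bus: BusRdX
[2] P0: load  L0 | P0:E(10), P1:I | bus: BusRd
[3] P0: load  L0 | P0:E(10), P1:I | bus: none
[4] P1: store L2 := 67 | P0:I, P1:M(67) | bus: BusRdX
[5] P0: load  L3 | P0:E(30), P1:I | bus: BusRd
[6] P0: store L2 := 89 | P0:M(89), P1:I | bus: BusRdX,Flush
[7] P0: load  L1 | P0:S(10), P1:O(10) | bus: BusRd
[8] P0: load  L2 | P0:M(89), P1:I | bus: none
[9] P1: store L1 := 33 | P0:I, P1:M(33) | bus: BusUpgr
[10] P0: store L3 := 8 | P0:M(8), P1:I | bus: none

state = M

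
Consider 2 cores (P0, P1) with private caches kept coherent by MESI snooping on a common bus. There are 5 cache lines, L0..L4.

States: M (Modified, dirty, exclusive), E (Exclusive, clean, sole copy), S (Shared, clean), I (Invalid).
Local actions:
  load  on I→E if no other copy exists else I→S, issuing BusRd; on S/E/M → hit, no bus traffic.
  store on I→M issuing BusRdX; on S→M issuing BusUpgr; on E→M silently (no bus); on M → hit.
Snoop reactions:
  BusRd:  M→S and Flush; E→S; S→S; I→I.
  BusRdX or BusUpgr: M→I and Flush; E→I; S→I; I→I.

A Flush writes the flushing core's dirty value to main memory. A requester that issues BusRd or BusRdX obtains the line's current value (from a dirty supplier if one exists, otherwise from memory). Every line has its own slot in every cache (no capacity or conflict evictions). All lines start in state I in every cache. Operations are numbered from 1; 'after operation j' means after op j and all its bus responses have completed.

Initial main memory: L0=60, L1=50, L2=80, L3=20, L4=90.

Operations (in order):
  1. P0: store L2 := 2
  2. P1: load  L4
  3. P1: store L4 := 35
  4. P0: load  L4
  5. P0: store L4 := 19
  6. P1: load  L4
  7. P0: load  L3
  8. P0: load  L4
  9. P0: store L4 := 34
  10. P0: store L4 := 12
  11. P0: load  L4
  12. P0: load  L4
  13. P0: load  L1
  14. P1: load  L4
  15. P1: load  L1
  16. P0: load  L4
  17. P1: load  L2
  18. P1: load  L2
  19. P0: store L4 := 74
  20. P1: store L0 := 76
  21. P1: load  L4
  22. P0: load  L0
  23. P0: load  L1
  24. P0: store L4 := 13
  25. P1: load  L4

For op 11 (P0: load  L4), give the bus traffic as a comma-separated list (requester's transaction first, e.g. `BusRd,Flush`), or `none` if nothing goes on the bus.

  op1 P0: store L2 := 2 → M/I on L2; bus BusRdX; mem=80
  op2 P1: load  L4 → I/E on L4; bus BusRd; mem=90
  op3 P1: store L4 := 35 → I/M on L4; bus (none); mem=90
  op4 P0: load  L4 → S/S on L4; bus BusRd Flush; mem=35
  op5 P0: store L4 := 19 → M/I on L4; bus BusUpgr; mem=35
  op6 P1: load  L4 → S/S on L4; bus BusRd Flush; mem=19
  op7 P0: load  L3 → E/I on L3; bus BusRd; mem=20
  op8 P0: load  L4 → S/S on L4; bus (none); mem=19
  op9 P0: store L4 := 34 → M/I on L4; bus BusUpgr; mem=19
  op10 P0: store L4 := 12 → M/I on L4; bus (none); mem=19
  op11 P0: load  L4 → M/I on L4; bus (none); mem=19
  op12 P0: load  L4 → M/I on L4; bus (none); mem=19
  op13 P0: load  L1 → E/I on L1; bus BusRd; mem=50
  op14 P1: load  L4 → S/S on L4; bus BusRd Flush; mem=12
  op15 P1: load  L1 → S/S on L1; bus BusRd; mem=50
  op16 P0: load  L4 → S/S on L4; bus (none); mem=12
  op17 P1: load  L2 → S/S on L2; bus BusRd Flush; mem=2
  op18 P1: load  L2 → S/S on L2; bus (none); mem=2
  op19 P0: store L4 := 74 → M/I on L4; bus BusUpgr; mem=12
  op20 P1: store L0 := 76 → I/M on L0; bus BusRdX; mem=60
  op21 P1: load  L4 → S/S on L4; bus BusRd Flush; mem=74
  op22 P0: load  L0 → S/S on L0; bus BusRd Flush; mem=76
  op23 P0: load  L1 → S/S on L1; bus (none); mem=50
  op24 P0: store L4 := 13 → M/I on L4; bus BusUpgr; mem=74
  op25 P1: load  L4 → S/S on L4; bus BusRd Flush; mem=13

bus = none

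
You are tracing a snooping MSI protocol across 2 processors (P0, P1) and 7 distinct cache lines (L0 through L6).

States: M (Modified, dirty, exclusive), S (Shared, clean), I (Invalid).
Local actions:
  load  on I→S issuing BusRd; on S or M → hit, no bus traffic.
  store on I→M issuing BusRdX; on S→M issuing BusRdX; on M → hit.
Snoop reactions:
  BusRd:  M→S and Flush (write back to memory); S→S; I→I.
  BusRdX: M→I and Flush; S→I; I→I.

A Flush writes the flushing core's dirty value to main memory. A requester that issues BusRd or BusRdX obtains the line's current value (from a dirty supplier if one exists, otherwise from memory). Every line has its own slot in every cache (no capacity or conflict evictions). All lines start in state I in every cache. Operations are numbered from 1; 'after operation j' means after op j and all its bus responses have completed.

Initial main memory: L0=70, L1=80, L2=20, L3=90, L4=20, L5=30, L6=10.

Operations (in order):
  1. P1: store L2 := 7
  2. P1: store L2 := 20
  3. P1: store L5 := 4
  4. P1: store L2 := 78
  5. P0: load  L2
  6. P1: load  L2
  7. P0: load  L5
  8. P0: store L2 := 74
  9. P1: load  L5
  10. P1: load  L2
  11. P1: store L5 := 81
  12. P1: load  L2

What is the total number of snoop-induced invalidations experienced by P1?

step 1: P1: store L2 := 7  ⟶  IM  (L2)  txn=BusRdX  M[L2]=20
step 2: P1: store L2 := 20  ⟶  IM  (L2)  txn=∅  M[L2]=20
step 3: P1: store L5 := 4  ⟶  IM  (L5)  txn=BusRdX  M[L5]=30
step 4: P1: store L2 := 78  ⟶  IM  (L2)  txn=∅  M[L2]=20
step 5: P0: load  L2  ⟶  SS  (L2)  txn=BusRd+Flush  M[L2]=78
step 6: P1: load  L2  ⟶  SS  (L2)  txn=∅  M[L2]=78
step 7: P0: load  L5  ⟶  SS  (L5)  txn=BusRd+Flush  M[L5]=4
step 8: P0: store L2 := 74  ⟶  MI  (L2)  txn=BusRdX  M[L2]=78
step 9: P1: load  L5  ⟶  SS  (L5)  txn=∅  M[L5]=4
step 10: P1: load  L2  ⟶  SS  (L2)  txn=BusRd+Flush  M[L2]=74
step 11: P1: store L5 := 81  ⟶  IM  (L5)  txn=BusRdX  M[L5]=4
step 12: P1: load  L2  ⟶  SS  (L2)  txn=∅  M[L2]=74

invalidations = 1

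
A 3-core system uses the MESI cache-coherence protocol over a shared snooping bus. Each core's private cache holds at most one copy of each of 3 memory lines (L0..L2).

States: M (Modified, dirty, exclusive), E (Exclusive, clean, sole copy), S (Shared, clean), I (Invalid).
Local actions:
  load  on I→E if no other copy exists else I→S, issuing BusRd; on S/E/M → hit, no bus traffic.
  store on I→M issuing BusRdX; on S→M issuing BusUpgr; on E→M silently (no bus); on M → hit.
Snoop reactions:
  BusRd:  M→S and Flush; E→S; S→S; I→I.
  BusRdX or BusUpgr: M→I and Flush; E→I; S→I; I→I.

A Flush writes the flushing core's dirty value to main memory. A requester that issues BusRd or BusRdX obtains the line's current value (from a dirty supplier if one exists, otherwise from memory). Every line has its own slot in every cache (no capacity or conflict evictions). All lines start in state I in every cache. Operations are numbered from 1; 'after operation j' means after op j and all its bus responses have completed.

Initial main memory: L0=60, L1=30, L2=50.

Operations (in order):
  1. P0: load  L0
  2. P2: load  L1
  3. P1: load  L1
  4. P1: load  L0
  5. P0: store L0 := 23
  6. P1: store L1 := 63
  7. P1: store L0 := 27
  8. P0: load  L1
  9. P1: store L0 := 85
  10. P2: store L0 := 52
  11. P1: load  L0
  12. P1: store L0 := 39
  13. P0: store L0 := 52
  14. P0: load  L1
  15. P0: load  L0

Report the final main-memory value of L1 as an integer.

memory[L1] = 63

  op1 P0: load  L0 → E/I/I on L0; bus BusRd; mem=60
  op2 P2: load  L1 → I/I/E on L1; bus BusRd; mem=30
  op3 P1: load  L1 → I/S/S on L1; bus BusRd; mem=30
  op4 P1: load  L0 → S/S/I on L0; bus BusRd; mem=60
  op5 P0: store L0 := 23 → M/I/I on L0; bus BusUpgr; mem=60
  op6 P1: store L1 := 63 → I/M/I on L1; bus BusUpgr; mem=30
  op7 P1: store L0 := 27 → I/M/I on L0; bus BusRdX Flush; mem=23
  op8 P0: load  L1 → S/S/I on L1; bus BusRd Flush; mem=63
  op9 P1: store L0 := 85 → I/M/I on L0; bus (none); mem=23
  op10 P2: store L0 := 52 → I/I/M on L0; bus BusRdX Flush; mem=85
  op11 P1: load  L0 → I/S/S on L0; bus BusRd Flush; mem=52
  op12 P1: store L0 := 39 → I/M/I on L0; bus BusUpgr; mem=52
  op13 P0: store L0 := 52 → M/I/I on L0; bus BusRdX Flush; mem=39
  op14 P0: load  L1 → S/S/I on L1; bus (none); mem=63
  op15 P0: load  L0 → M/I/I on L0; bus (none); mem=39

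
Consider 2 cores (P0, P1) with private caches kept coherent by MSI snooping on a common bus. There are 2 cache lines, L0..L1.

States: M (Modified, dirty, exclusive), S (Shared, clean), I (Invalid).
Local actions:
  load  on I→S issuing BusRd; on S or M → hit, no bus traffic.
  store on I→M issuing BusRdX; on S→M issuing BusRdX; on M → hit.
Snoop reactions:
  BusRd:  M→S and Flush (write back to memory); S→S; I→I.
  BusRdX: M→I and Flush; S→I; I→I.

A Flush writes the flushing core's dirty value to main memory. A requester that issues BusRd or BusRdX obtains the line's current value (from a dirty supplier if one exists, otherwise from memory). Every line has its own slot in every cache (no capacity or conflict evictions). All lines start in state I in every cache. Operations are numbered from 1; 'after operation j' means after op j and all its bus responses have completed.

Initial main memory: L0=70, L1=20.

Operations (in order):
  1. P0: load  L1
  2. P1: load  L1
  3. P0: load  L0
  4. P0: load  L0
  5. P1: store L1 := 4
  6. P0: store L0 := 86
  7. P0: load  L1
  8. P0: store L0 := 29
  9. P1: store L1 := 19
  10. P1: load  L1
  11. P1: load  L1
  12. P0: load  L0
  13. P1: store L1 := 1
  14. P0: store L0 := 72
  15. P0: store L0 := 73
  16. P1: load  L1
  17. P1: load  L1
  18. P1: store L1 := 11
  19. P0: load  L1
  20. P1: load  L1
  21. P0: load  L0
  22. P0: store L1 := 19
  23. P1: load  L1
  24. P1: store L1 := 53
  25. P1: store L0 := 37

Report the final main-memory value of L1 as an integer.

memory[L1] = 19

  op1 P0: load  L1 → S/I on L1; bus BusRd; mem=20
  op2 P1: load  L1 → S/S on L1; bus BusRd; mem=20
  op3 P0: load  L0 → S/I on L0; bus BusRd; mem=70
  op4 P0: load  L0 → S/I on L0; bus (none); mem=70
  op5 P1: store L1 := 4 → I/M on L1; bus BusRdX; mem=20
  op6 P0: store L0 := 86 → M/I on L0; bus BusRdX; mem=70
  op7 P0: load  L1 → S/S on L1; bus BusRd Flush; mem=4
  op8 P0: store L0 := 29 → M/I on L0; bus (none); mem=70
  op9 P1: store L1 := 19 → I/M on L1; bus BusRdX; mem=4
  op10 P1: load  L1 → I/M on L1; bus (none); mem=4
  op11 P1: load  L1 → I/M on L1; bus (none); mem=4
  op12 P0: load  L0 → M/I on L0; bus (none); mem=70
  op13 P1: store L1 := 1 → I/M on L1; bus (none); mem=4
  op14 P0: store L0 := 72 → M/I on L0; bus (none); mem=70
  op15 P0: store L0 := 73 → M/I on L0; bus (none); mem=70
  op16 P1: load  L1 → I/M on L1; bus (none); mem=4
  op17 P1: load  L1 → I/M on L1; bus (none); mem=4
  op18 P1: store L1 := 11 → I/M on L1; bus (none); mem=4
  op19 P0: load  L1 → S/S on L1; bus BusRd Flush; mem=11
  op20 P1: load  L1 → S/S on L1; bus (none); mem=11
  op21 P0: load  L0 → M/I on L0; bus (none); mem=70
  op22 P0: store L1 := 19 → M/I on L1; bus BusRdX; mem=11
  op23 P1: load  L1 → S/S on L1; bus BusRd Flush; mem=19
  op24 P1: store L1 := 53 → I/M on L1; bus BusRdX; mem=19
  op25 P1: store L0 := 37 → I/M on L0; bus BusRdX Flush; mem=73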